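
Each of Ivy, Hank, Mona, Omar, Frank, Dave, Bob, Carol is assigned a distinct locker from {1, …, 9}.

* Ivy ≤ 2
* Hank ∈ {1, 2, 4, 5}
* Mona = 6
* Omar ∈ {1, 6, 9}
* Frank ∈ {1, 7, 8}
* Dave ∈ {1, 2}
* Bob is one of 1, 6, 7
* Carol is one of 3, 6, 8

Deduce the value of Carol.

3

Mona has just one choice, so Mona = 6. So Omar, Bob, Carol can't be 6.
Ivy and Dave share exactly the 2 values {1, 2}; by pigeonhole those values go to them, so strike 1, 2 from Hank, Omar, Frank, Bob.
Omar must be 9 (only option left).
That leaves Bob = 7. Remove 7 from Frank.
That leaves Frank = 8. So Carol can't be 8.
So Carol = 3.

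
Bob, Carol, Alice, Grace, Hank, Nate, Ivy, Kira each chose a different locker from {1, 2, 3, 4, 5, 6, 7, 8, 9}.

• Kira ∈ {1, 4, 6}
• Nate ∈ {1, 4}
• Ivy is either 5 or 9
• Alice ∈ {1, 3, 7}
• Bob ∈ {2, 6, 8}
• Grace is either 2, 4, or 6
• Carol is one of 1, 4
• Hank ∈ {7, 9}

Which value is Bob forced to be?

8

Carol and Nate share exactly the 2 values {1, 4}; by pigeonhole those values go to them, so strike 1, 4 from Alice, Grace, Kira.
Kira's domain is down to {6}, so Kira = 6. So Bob, Grace can't be 6.
That leaves Grace = 2. Eliminate 2 elsewhere: Bob.
So Bob = 8.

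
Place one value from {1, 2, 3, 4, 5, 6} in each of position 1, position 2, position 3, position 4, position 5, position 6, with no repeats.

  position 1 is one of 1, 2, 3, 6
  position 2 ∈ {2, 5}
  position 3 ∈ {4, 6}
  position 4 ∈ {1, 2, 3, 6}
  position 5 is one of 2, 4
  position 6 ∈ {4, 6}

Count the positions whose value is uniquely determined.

2

The 6 variables together cover exactly {1, 2, 3, 4, 5, 6} — 6 values for 6 variables — and 5 appears only in position 2's list, so position 2 = 5.
position 3 and position 6 share exactly the 2 values {4, 6}; by pigeonhole those values go to them, so strike 4, 6 from position 1, position 4, position 5.
position 5's domain is down to {2}, so position 5 = 2. Eliminate 2 elsewhere: position 1, position 4.
Determined: position 2=5, position 5=2. The other positions each still have more than one consistent value. That makes 2.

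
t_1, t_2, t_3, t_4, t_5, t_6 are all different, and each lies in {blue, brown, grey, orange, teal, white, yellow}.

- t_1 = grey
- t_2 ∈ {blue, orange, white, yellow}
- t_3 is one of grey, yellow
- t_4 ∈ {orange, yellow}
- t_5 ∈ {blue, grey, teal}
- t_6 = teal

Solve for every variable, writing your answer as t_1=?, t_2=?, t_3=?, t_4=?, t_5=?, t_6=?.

t_1 must be grey (only option left). Remove grey from t_3, t_5.
That leaves t_3 = yellow. So t_2, t_4 can't be yellow.
t_4's domain is down to {orange}, so t_4 = orange. Strike orange from t_2.
t_6 must be teal (only option left). Eliminate teal elsewhere: t_5.
t_5 must be blue (only option left). So t_2 can't be blue.
That leaves t_2 = white.

t_1=grey, t_2=white, t_3=yellow, t_4=orange, t_5=blue, t_6=teal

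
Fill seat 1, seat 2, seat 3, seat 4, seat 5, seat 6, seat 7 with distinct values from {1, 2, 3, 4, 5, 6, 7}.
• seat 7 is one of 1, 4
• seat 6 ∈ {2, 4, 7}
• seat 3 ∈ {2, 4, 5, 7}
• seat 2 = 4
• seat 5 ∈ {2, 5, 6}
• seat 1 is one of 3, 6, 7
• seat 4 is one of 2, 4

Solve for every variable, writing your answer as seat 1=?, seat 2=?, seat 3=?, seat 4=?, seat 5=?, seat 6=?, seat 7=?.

seat 2's domain is down to {4}, so seat 2 = 4. So seat 3, seat 4, seat 6, seat 7 can't be 4.
seat 4 must be 2 (only option left). Remove 2 from seat 3, seat 5, seat 6.
seat 6's domain is down to {7}, so seat 6 = 7. Remove 7 from seat 1, seat 3.
seat 7's domain is down to {1}, so seat 7 = 1.
seat 3's domain is down to {5}, so seat 3 = 5. So seat 5 can't be 5.
seat 5's domain is down to {6}, so seat 5 = 6. Eliminate 6 elsewhere: seat 1.
That leaves seat 1 = 3.

seat 1=3, seat 2=4, seat 3=5, seat 4=2, seat 5=6, seat 6=7, seat 7=1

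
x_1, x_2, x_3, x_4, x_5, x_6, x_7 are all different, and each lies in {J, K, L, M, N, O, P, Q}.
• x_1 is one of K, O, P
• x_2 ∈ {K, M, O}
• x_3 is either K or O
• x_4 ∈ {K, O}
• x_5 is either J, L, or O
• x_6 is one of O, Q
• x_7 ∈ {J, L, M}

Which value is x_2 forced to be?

Among the 7 variables, P fits only x_1 (and all 7 values in {J, K, L, M, O, P, Q} must be used), so x_1 = P.
The 6 still-open variables draw from only 6 values {J, K, L, M, O, Q}, so each is used; only x_6 can be Q, hence x_6 = Q.
x_3 and x_4 between them cover only {K, O} — a naked pair. Remove those values from x_2, x_5.
So x_2 = M.

M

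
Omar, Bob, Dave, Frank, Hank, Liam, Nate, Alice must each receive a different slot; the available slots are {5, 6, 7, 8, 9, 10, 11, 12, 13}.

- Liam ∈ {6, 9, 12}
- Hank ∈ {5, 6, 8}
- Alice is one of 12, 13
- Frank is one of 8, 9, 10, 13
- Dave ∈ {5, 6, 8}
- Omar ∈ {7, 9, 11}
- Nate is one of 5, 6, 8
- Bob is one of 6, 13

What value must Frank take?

10

The 3 variables Dave, Hank, Nate are confined to {5, 6, 8}, which locks those values in; drop them from Bob, Frank, Liam.
Bob has just one choice, so Bob = 13. Strike 13 from Frank, Alice.
That leaves Alice = 12. So Liam can't be 12.
That leaves Liam = 9. Strike 9 from Omar, Frank.
So Frank = 10.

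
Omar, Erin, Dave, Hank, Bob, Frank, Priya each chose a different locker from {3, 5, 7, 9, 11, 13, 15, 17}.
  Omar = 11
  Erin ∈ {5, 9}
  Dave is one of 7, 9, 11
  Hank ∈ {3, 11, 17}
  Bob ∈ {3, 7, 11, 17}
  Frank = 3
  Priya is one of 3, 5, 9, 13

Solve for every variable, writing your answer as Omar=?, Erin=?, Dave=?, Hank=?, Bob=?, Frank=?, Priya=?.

Omar has just one choice, so Omar = 11. So Dave, Hank, Bob can't be 11.
That leaves Frank = 3. Eliminate 3 elsewhere: Hank, Bob, Priya.
Hank has just one choice, so Hank = 17. So Bob can't be 17.
That leaves Bob = 7. Remove 7 from Dave.
Dave has just one choice, so Dave = 9. Eliminate 9 elsewhere: Erin, Priya.
Erin's domain is down to {5}, so Erin = 5. Remove 5 from Priya.
Priya has just one choice, so Priya = 13.

Omar=11, Erin=5, Dave=9, Hank=17, Bob=7, Frank=3, Priya=13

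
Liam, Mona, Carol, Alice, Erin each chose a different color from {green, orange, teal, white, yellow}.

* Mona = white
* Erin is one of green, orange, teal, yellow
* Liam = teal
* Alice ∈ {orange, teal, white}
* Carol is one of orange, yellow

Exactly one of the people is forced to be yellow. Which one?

Carol

Liam must be teal (only option left). Remove teal from Alice, Erin.
Mona must be white (only option left). Remove white from Alice.
Alice's domain is down to {orange}, so Alice = orange. Eliminate orange elsewhere: Carol, Erin.
So yellow goes to Carol.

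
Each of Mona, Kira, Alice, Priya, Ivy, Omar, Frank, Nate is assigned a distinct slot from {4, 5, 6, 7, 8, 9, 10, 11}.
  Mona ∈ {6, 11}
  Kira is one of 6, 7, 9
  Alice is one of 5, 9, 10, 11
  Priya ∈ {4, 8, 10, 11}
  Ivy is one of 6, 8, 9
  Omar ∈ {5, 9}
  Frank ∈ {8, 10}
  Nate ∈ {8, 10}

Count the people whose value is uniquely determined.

2

The 8 variables draw from only 8 values {4, 5, 6, 7, 8, 9, 10, 11}, so each is used; only Priya can be 4, hence Priya = 4.
The 7 still-open variables together cover exactly {5, 6, 7, 8, 9, 10, 11} — 7 values for 7 variables — and 7 appears only in Kira's list, so Kira = 7.
Frank and Nate share exactly the 2 values {8, 10}; by pigeonhole those values go to them, so strike 8, 10 from Alice, Ivy.
Determined: Kira=7, Priya=4. The other people each still have more than one consistent value. That makes 2.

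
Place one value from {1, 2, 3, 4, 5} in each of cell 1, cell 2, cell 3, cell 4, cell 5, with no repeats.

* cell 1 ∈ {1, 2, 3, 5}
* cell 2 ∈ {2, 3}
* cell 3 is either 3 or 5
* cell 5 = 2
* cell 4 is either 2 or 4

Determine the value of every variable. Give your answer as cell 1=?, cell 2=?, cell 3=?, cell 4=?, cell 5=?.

cell 5 has just one choice, so cell 5 = 2. So cell 1, cell 2, cell 4 can't be 2.
cell 2 must be 3 (only option left). Remove 3 from cell 1, cell 3.
cell 3 has just one choice, so cell 3 = 5. So cell 1 can't be 5.
cell 4 has just one choice, so cell 4 = 4.
cell 1's domain is down to {1}, so cell 1 = 1.

cell 1=1, cell 2=3, cell 3=5, cell 4=4, cell 5=2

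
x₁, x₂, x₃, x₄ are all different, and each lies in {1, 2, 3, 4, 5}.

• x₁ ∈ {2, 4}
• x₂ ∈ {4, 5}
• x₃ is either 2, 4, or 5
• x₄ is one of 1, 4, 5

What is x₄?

1

The 4 variables draw from only 4 values {1, 2, 4, 5}, so each is used; only x₄ can be 1, hence x₄ = 1.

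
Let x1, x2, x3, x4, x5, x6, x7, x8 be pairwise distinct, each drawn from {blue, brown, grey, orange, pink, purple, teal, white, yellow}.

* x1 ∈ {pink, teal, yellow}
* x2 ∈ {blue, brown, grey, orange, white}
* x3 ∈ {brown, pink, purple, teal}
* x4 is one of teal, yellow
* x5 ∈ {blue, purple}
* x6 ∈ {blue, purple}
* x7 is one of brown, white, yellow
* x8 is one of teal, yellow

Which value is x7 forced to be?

white

x4 and x8 share exactly the 2 values {teal, yellow}; by pigeonhole those values go to them, so strike teal, yellow from x1, x3, x7.
x1's domain is down to {pink}, so x1 = pink. Remove pink from x3.
The 2 variables x5 and x6 are confined to {blue, purple}, which locks those values in; drop them from x2, x3.
x3 has just one choice, so x3 = brown. So x2, x7 can't be brown.
So x7 = white.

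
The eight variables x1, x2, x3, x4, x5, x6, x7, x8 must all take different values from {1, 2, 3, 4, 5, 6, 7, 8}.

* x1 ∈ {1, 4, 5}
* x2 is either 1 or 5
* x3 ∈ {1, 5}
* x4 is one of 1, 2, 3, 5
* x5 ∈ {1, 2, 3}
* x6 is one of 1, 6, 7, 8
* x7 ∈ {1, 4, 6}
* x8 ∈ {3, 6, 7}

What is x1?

4

The 8 variables together cover exactly {1, 2, 3, 4, 5, 6, 7, 8} — 8 values for 8 variables — and 8 appears only in x6's list, so x6 = 8.
Among the 7 still-open variables, 7 fits only x8 (and all 7 values in {1, 2, 3, 4, 5, 6, 7} must be used), so x8 = 7.
Among the 6 still-open variables, 6 fits only x7 (and all 6 values in {1, 2, 3, 4, 5, 6} must be used), so x7 = 6.
The 5 still-open variables draw from only 5 values {1, 2, 3, 4, 5}, so each is used; only x1 can be 4, hence x1 = 4.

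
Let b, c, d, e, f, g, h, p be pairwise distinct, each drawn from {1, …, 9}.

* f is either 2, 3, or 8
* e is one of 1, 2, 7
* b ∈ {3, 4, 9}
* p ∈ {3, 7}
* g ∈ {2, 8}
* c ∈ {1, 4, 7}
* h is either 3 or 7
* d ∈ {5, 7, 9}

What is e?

The 8 variables draw from only 8 values {1, 2, 3, 4, 5, 7, 8, 9}, so each is used; only d can be 5, hence d = 5.
The 7 still-open variables together cover exactly {1, 2, 3, 4, 7, 8, 9} — 7 values for 7 variables — and 9 appears only in b's list, so b = 9.
Among the 6 still-open variables, 4 fits only c (and all 6 values in {1, 2, 3, 4, 7, 8} must be used), so c = 4.
The 5 still-open variables draw from only 5 values {1, 2, 3, 7, 8}, so each is used; only e can be 1, hence e = 1.

1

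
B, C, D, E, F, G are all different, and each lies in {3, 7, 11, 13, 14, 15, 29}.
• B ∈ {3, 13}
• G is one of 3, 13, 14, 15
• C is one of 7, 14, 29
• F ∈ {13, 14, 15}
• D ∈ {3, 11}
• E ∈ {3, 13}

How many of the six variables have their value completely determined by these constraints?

1

B and E share exactly the 2 values {3, 13}; by pigeonhole those values go to them, so strike 3, 13 from D, F, G.
D must be 11 (only option left).
F and G share exactly the 2 values {14, 15}; by pigeonhole those values go to them, so strike 14, 15 from C.
Determined: D=11. The other variables each still have more than one consistent value. That makes 1.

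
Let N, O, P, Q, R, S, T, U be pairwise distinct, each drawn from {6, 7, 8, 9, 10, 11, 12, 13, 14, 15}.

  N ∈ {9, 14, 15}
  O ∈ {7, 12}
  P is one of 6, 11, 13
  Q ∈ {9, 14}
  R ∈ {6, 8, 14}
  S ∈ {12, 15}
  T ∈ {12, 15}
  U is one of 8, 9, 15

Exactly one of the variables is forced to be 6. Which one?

S and T between them cover only {12, 15} — a naked pair. Remove those values from N, O, U.
O must be 7 (only option left).
The 2 variables N and Q are confined to {9, 14}, which locks those values in; drop them from R, U.
U must be 8 (only option left). So R can't be 8.
So 6 goes to R.

R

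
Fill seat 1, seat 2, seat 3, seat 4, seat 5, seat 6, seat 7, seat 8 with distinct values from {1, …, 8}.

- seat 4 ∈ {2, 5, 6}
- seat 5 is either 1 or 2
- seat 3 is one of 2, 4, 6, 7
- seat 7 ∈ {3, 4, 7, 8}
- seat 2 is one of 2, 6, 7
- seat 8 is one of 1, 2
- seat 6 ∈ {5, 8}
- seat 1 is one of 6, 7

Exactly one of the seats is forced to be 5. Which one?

Among the 8 variables, 3 fits only seat 7 (and all 8 values in {1, 2, 3, 4, 5, 6, 7, 8} must be used), so seat 7 = 3.
The 7 still-open variables together cover exactly {1, 2, 4, 5, 6, 7, 8} — 7 values for 7 variables — and 4 appears only in seat 3's list, so seat 3 = 4.
The 6 still-open variables together cover exactly {1, 2, 5, 6, 7, 8} — 6 values for 6 variables — and 8 appears only in seat 6's list, so seat 6 = 8.
The 5 still-open variables draw from only 5 values {1, 2, 5, 6, 7}, so each is used; only seat 4 can be 5, hence seat 4 = 5.

seat 4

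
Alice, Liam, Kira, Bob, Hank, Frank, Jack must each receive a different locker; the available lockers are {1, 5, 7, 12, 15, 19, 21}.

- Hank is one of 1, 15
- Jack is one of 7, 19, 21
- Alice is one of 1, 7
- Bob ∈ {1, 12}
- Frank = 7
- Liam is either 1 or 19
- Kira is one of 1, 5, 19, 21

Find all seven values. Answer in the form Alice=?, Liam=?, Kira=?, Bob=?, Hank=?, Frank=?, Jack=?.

Frank's domain is down to {7}, so Frank = 7. Strike 7 from Alice, Jack.
Alice must be 1 (only option left). Eliminate 1 elsewhere: Liam, Kira, Bob, Hank.
Liam has just one choice, so Liam = 19. Remove 19 from Kira, Jack.
That leaves Bob = 12.
That leaves Hank = 15.
Jack's domain is down to {21}, so Jack = 21. Remove 21 from Kira.
Kira's domain is down to {5}, so Kira = 5.

Alice=1, Liam=19, Kira=5, Bob=12, Hank=15, Frank=7, Jack=21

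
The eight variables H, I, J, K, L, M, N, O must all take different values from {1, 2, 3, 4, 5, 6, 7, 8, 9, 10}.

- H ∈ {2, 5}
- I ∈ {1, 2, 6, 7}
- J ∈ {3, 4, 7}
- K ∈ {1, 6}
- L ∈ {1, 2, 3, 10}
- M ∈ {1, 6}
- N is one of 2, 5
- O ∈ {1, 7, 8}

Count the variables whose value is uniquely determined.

H and N between them cover only {2, 5} — a naked pair. Remove those values from I, L.
The 2 variables K and M are confined to {1, 6}, which locks those values in; drop them from I, L, O.
That leaves I = 7. Eliminate 7 elsewhere: J, O.
O must be 8 (only option left).
Determined: I=7, O=8. The other variables each still have more than one consistent value. That makes 2.

2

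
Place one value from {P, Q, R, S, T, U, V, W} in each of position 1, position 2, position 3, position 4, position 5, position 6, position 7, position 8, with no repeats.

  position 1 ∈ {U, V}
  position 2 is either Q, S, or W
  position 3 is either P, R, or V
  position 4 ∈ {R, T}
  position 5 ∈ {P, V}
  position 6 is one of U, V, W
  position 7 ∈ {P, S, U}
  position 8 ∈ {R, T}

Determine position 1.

U

The 8 variables draw from only 8 values {P, Q, R, S, T, U, V, W}, so each is used; only position 2 can be Q, hence position 2 = Q.
Among the 7 still-open variables, S fits only position 7 (and all 7 values in {P, R, S, T, U, V, W} must be used), so position 7 = S.
The 6 still-open variables together cover exactly {P, R, T, U, V, W} — 6 values for 6 variables — and W appears only in position 6's list, so position 6 = W.
The 5 still-open variables draw from only 5 values {P, R, T, U, V}, so each is used; only position 1 can be U, hence position 1 = U.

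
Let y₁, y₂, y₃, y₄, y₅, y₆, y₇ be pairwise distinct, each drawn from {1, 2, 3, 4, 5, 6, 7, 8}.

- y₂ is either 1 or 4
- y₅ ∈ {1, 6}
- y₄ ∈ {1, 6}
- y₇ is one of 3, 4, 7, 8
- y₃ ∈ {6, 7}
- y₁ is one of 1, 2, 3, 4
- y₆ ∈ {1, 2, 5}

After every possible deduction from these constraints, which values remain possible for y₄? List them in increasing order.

1, 6

The 2 variables y₄ and y₅ are confined to {1, 6}, which locks those values in; drop them from y₁, y₂, y₃, y₆.
y₂ has just one choice, so y₂ = 4. So y₁, y₇ can't be 4.
That leaves y₃ = 7. So y₇ can't be 7.
No further eliminations apply; y₄ can still be any of 1, 6.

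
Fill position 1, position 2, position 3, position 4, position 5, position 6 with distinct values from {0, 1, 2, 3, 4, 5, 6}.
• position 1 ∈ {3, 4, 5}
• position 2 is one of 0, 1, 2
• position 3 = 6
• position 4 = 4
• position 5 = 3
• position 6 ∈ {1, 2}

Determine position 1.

5

position 3 must be 6 (only option left).
position 4's domain is down to {4}, so position 4 = 4. Remove 4 from position 1.
position 5 has just one choice, so position 5 = 3. Strike 3 from position 1.
So position 1 = 5.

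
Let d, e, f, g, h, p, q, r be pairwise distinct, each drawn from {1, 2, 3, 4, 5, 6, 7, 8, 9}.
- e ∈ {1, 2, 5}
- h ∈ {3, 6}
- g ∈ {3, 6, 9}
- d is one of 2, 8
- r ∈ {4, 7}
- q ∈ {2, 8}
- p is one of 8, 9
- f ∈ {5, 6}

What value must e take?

1

The 2 variables d and q are confined to {2, 8}, which locks those values in; drop them from e, p.
p must be 9 (only option left). So g can't be 9.
g and h between them cover only {3, 6} — a naked pair. Remove those values from f.
f's domain is down to {5}, so f = 5. Remove 5 from e.
So e = 1.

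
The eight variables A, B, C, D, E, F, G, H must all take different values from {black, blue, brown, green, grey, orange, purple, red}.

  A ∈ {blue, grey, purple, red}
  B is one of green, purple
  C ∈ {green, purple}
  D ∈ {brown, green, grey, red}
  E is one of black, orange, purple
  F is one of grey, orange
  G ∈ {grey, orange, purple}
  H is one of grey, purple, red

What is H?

red

Among the 8 variables, black fits only E (and all 8 values in {black, blue, brown, green, grey, orange, purple, red} must be used), so E = black.
The 7 still-open variables together cover exactly {blue, brown, green, grey, orange, purple, red} — 7 values for 7 variables — and blue appears only in A's list, so A = blue.
The 6 still-open variables draw from only 6 values {brown, green, grey, orange, purple, red}, so each is used; only D can be brown, hence D = brown.
The 5 still-open variables draw from only 5 values {green, grey, orange, purple, red}, so each is used; only H can be red, hence H = red.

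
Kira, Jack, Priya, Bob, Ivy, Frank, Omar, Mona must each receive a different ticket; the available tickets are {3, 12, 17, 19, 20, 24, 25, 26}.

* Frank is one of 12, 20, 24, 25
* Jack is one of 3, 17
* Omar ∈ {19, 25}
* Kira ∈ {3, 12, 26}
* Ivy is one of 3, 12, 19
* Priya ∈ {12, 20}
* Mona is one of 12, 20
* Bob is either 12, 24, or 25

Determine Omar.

19

The 8 variables draw from only 8 values {3, 12, 17, 19, 20, 24, 25, 26}, so each is used; only Jack can be 17, hence Jack = 17.
Among the 7 still-open variables, 26 fits only Kira (and all 7 values in {3, 12, 19, 20, 24, 25, 26} must be used), so Kira = 26.
Among the 6 still-open variables, 3 fits only Ivy (and all 6 values in {3, 12, 19, 20, 24, 25} must be used), so Ivy = 3.
Among the 5 still-open variables, 19 fits only Omar (and all 5 values in {12, 19, 20, 24, 25} must be used), so Omar = 19.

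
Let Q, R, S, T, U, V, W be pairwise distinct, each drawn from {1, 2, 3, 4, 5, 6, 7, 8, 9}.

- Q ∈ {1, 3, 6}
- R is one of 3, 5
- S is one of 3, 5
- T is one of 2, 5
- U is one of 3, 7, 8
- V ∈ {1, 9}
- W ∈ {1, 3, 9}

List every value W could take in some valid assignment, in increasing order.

1, 9

R and S share exactly the 2 values {3, 5}; by pigeonhole those values go to them, so strike 3, 5 from Q, T, U, W.
T must be 2 (only option left).
V and W share exactly the 2 values {1, 9}; by pigeonhole those values go to them, so strike 1, 9 from Q.
Q's domain is down to {6}, so Q = 6.
No further eliminations apply; W can still be any of 1, 9.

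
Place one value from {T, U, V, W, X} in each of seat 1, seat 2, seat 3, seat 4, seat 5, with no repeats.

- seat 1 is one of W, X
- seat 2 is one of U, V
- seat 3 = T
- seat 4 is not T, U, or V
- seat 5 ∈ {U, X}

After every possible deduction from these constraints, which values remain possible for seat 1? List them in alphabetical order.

W, X

seat 3 must be T (only option left).
The 4 still-open variables together cover exactly {U, V, W, X} — 4 values for 4 variables — and V appears only in seat 2's list, so seat 2 = V.
The 3 still-open variables draw from only 3 values {U, W, X}, so each is used; only seat 5 can be U, hence seat 5 = U.
No further eliminations apply; seat 1 can still be any of W, X.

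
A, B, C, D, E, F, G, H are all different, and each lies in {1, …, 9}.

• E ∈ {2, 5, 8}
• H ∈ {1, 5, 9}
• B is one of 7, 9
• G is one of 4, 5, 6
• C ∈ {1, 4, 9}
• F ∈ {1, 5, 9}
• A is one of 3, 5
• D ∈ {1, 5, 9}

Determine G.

6

D, F, H between them cover only {1, 5, 9} — a naked triple. Remove those values from A, B, C, E, G.
A has just one choice, so A = 3.
B must be 7 (only option left).
C has just one choice, so C = 4. Strike 4 from G.
So G = 6.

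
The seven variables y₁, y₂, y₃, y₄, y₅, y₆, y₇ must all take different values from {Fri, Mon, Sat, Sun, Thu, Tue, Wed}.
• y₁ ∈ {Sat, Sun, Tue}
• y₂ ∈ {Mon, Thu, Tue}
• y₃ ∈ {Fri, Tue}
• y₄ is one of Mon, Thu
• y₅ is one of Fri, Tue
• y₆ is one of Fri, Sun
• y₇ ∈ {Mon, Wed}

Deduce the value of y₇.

Wed

Among the 7 variables, Sat fits only y₁ (and all 7 values in {Fri, Mon, Sat, Sun, Thu, Tue, Wed} must be used), so y₁ = Sat.
The 6 still-open variables together cover exactly {Fri, Mon, Sun, Thu, Tue, Wed} — 6 values for 6 variables — and Sun appears only in y₆'s list, so y₆ = Sun.
Among the 5 still-open variables, Wed fits only y₇ (and all 5 values in {Fri, Mon, Thu, Tue, Wed} must be used), so y₇ = Wed.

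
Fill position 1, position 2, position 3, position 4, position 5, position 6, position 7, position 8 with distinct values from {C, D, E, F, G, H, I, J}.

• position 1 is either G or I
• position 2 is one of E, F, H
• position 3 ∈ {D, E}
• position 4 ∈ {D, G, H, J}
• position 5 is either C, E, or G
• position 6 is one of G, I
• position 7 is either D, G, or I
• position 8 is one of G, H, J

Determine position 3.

Among the 8 variables, C fits only position 5 (and all 8 values in {C, D, E, F, G, H, I, J} must be used), so position 5 = C.
Among the 7 still-open variables, F fits only position 2 (and all 7 values in {D, E, F, G, H, I, J} must be used), so position 2 = F.
The 6 still-open variables together cover exactly {D, E, G, H, I, J} — 6 values for 6 variables — and E appears only in position 3's list, so position 3 = E.

E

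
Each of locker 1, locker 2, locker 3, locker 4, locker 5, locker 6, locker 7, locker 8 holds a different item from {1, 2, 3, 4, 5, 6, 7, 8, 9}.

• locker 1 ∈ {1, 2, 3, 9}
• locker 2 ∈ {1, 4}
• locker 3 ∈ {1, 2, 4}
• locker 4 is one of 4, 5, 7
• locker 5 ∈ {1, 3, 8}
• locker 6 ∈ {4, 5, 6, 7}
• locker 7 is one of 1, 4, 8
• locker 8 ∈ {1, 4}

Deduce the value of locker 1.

locker 2 and locker 8 share exactly the 2 values {1, 4}; by pigeonhole those values go to them, so strike 1, 4 from locker 1, locker 3, locker 4, locker 5, locker 6, locker 7.
That leaves locker 3 = 2. Eliminate 2 elsewhere: locker 1.
locker 7 has just one choice, so locker 7 = 8. Eliminate 8 elsewhere: locker 5.
locker 5 has just one choice, so locker 5 = 3. So locker 1 can't be 3.
So locker 1 = 9.

9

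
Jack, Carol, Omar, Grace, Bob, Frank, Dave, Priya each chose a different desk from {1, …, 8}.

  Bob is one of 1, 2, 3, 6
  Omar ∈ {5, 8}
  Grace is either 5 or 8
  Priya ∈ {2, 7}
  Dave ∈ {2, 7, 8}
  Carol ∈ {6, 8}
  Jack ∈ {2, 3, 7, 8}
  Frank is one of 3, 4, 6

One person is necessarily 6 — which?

The 8 variables draw from only 8 values {1, 2, 3, 4, 5, 6, 7, 8}, so each is used; only Bob can be 1, hence Bob = 1.
The 7 still-open variables together cover exactly {2, 3, 4, 5, 6, 7, 8} — 7 values for 7 variables — and 4 appears only in Frank's list, so Frank = 4.
Among the 6 still-open variables, 3 fits only Jack (and all 6 values in {2, 3, 5, 6, 7, 8} must be used), so Jack = 3.
The 5 still-open variables together cover exactly {2, 5, 6, 7, 8} — 5 values for 5 variables — and 6 appears only in Carol's list, so Carol = 6.

Carol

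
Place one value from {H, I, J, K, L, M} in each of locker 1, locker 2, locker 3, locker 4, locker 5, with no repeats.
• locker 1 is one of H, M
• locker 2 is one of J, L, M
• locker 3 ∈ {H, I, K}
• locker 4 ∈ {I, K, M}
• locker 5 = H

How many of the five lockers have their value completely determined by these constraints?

2

locker 5 has just one choice, so locker 5 = H. Remove H from locker 1, locker 3.
locker 1's domain is down to {M}, so locker 1 = M. Strike M from locker 2, locker 4.
Determined: locker 1=M, locker 5=H. The other lockers each still have more than one consistent value. That makes 2.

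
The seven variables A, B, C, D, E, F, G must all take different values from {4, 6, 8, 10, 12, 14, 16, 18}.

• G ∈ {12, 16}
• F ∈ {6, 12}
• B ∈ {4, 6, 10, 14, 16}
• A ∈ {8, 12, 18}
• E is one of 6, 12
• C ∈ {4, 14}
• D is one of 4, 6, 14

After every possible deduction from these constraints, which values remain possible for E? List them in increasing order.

E and F share exactly the 2 values {6, 12}; by pigeonhole those values go to them, so strike 6, 12 from A, B, D, G.
G has just one choice, so G = 16. Eliminate 16 elsewhere: B.
C and D share exactly the 2 values {4, 14}; by pigeonhole those values go to them, so strike 4, 14 from B.
B has just one choice, so B = 10.
No further eliminations apply; E can still be any of 6, 12.

6, 12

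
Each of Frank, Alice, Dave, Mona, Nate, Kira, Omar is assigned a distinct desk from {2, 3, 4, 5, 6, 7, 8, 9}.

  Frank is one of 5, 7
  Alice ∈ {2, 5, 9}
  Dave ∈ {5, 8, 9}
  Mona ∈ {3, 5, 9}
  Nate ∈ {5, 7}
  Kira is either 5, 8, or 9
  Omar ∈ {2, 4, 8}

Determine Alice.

Among the 7 variables, 3 fits only Mona (and all 7 values in {2, 3, 4, 5, 7, 8, 9} must be used), so Mona = 3.
Among the 6 still-open variables, 4 fits only Omar (and all 6 values in {2, 4, 5, 7, 8, 9} must be used), so Omar = 4.
Among the 5 still-open variables, 2 fits only Alice (and all 5 values in {2, 5, 7, 8, 9} must be used), so Alice = 2.

2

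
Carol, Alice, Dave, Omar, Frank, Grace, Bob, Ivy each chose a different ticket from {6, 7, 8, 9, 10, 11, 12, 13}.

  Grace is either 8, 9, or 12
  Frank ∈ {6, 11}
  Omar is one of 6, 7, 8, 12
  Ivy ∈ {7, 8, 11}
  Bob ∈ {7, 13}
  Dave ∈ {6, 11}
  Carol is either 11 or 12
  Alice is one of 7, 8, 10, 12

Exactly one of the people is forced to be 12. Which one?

The 8 variables draw from only 8 values {6, 7, 8, 9, 10, 11, 12, 13}, so each is used; only Grace can be 9, hence Grace = 9.
The 7 still-open variables draw from only 7 values {6, 7, 8, 10, 11, 12, 13}, so each is used; only Alice can be 10, hence Alice = 10.
The 6 still-open variables draw from only 6 values {6, 7, 8, 11, 12, 13}, so each is used; only Bob can be 13, hence Bob = 13.
Dave and Frank share exactly the 2 values {6, 11}; by pigeonhole those values go to them, so strike 6, 11 from Carol, Omar, Ivy.
So 12 goes to Carol.

Carol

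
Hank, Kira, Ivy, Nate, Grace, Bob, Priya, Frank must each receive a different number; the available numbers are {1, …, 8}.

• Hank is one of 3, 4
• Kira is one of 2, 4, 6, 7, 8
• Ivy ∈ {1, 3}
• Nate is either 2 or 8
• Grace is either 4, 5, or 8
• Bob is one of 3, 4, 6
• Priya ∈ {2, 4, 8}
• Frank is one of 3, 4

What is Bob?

6

The 8 variables draw from only 8 values {1, 2, 3, 4, 5, 6, 7, 8}, so each is used; only Ivy can be 1, hence Ivy = 1.
Among the 7 still-open variables, 5 fits only Grace (and all 7 values in {2, 3, 4, 5, 6, 7, 8} must be used), so Grace = 5.
Among the 6 still-open variables, 7 fits only Kira (and all 6 values in {2, 3, 4, 6, 7, 8} must be used), so Kira = 7.
Among the 5 still-open variables, 6 fits only Bob (and all 5 values in {2, 3, 4, 6, 8} must be used), so Bob = 6.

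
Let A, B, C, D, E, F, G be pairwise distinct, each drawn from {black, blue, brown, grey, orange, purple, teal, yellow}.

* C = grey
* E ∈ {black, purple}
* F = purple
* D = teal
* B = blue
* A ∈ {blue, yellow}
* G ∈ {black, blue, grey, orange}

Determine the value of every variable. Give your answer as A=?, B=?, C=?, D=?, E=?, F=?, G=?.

A=yellow, B=blue, C=grey, D=teal, E=black, F=purple, G=orange

B has just one choice, so B = blue. Strike blue from A, G.
C has just one choice, so C = grey. Strike grey from G.
D has just one choice, so D = teal.
F's domain is down to {purple}, so F = purple. Remove purple from E.
A must be yellow (only option left).
E has just one choice, so E = black. Eliminate black elsewhere: G.
That leaves G = orange.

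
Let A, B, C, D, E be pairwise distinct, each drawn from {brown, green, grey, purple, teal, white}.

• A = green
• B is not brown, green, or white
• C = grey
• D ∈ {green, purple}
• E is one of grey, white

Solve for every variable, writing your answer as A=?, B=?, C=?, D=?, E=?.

A has just one choice, so A = green. Remove green from D.
That leaves C = grey. Strike grey from B, E.
D must be purple (only option left). Strike purple from B.
That leaves E = white.
B must be teal (only option left).

A=green, B=teal, C=grey, D=purple, E=white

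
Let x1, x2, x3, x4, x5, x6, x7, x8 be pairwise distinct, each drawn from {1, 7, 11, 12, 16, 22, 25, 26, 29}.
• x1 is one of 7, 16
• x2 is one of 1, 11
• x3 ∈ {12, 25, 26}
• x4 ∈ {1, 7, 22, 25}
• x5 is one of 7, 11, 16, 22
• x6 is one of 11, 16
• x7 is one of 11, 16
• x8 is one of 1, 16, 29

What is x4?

x6 and x7 share exactly the 2 values {11, 16}; by pigeonhole those values go to them, so strike 11, 16 from x1, x2, x5, x8.
x1 must be 7 (only option left). Strike 7 from x4, x5.
x2's domain is down to {1}, so x2 = 1. So x4, x8 can't be 1.
That leaves x5 = 22. Remove 22 from x4.
So x4 = 25.

25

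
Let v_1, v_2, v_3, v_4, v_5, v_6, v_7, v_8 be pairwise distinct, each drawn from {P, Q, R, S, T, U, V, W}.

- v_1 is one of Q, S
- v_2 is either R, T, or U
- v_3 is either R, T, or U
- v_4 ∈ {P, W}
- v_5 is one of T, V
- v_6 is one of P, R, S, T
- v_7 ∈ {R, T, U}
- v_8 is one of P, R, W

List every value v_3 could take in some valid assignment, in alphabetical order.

R, T, U

The 8 variables draw from only 8 values {P, Q, R, S, T, U, V, W}, so each is used; only v_1 can be Q, hence v_1 = Q.
The 7 still-open variables draw from only 7 values {P, R, S, T, U, V, W}, so each is used; only v_6 can be S, hence v_6 = S.
Among the 6 still-open variables, V fits only v_5 (and all 6 values in {P, R, T, U, V, W} must be used), so v_5 = V.
v_2, v_3, v_7 share exactly the 3 values {R, T, U}; by pigeonhole those values go to them, so strike R, T, U from v_8.
No further eliminations apply; v_3 can still be any of R, T, U.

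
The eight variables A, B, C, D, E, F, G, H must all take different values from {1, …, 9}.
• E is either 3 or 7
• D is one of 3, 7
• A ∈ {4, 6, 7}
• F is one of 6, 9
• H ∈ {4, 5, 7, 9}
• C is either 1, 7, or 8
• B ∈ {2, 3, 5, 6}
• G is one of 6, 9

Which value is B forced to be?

2

The 2 variables D and E are confined to {3, 7}, which locks those values in; drop them from A, B, C, H.
F and G share exactly the 2 values {6, 9}; by pigeonhole those values go to them, so strike 6, 9 from A, B, H.
That leaves A = 4. Strike 4 from H.
H must be 5 (only option left). Remove 5 from B.
So B = 2.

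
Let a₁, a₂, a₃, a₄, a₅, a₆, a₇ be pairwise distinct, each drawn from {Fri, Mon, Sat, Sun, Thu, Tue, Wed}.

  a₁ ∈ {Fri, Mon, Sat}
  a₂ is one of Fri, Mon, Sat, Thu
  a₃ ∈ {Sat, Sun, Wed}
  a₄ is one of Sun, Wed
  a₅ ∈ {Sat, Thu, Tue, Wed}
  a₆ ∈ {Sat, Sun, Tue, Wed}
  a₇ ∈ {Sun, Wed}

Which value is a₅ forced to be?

a₄ and a₇ between them cover only {Sun, Wed} — a naked pair. Remove those values from a₃, a₅, a₆.
a₃ must be Sat (only option left). Remove Sat from a₁, a₂, a₅, a₆.
That leaves a₆ = Tue. Remove Tue from a₅.
So a₅ = Thu.

Thu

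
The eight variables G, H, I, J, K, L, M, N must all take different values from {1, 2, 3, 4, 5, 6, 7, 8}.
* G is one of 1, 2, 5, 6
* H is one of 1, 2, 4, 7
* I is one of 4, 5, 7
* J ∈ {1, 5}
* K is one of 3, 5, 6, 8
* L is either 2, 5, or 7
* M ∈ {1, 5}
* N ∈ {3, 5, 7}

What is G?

6

Among the 8 variables, 8 fits only K (and all 8 values in {1, 2, 3, 4, 5, 6, 7, 8} must be used), so K = 8.
Among the 7 still-open variables, 3 fits only N (and all 7 values in {1, 2, 3, 4, 5, 6, 7} must be used), so N = 3.
The 6 still-open variables draw from only 6 values {1, 2, 4, 5, 6, 7}, so each is used; only G can be 6, hence G = 6.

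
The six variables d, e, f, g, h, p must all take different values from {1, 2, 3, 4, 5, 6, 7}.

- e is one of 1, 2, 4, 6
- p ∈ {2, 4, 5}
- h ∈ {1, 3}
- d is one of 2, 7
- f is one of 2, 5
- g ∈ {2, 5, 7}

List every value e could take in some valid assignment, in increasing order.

1, 6

d, f, g share exactly the 3 values {2, 5, 7}; by pigeonhole those values go to them, so strike 2, 5, 7 from e, p.
That leaves p = 4. Eliminate 4 elsewhere: e.
No further eliminations apply; e can still be any of 1, 6.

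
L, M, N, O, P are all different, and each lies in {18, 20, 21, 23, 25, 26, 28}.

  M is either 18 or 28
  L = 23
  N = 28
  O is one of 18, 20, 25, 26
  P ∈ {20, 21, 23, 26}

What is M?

L's domain is down to {23}, so L = 23. Remove 23 from P.
That leaves N = 28. Eliminate 28 elsewhere: M.
So M = 18.

18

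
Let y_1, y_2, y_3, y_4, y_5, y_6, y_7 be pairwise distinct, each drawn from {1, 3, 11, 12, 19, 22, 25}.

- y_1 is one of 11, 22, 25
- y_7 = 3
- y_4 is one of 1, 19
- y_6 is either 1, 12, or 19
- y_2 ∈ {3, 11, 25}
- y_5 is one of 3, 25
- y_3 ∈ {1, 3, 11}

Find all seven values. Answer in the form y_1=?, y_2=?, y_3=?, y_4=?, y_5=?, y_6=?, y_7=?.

y_1=22, y_2=11, y_3=1, y_4=19, y_5=25, y_6=12, y_7=3

y_7 must be 3 (only option left). So y_2, y_3, y_5 can't be 3.
y_5 must be 25 (only option left). Strike 25 from y_1, y_2.
y_2 must be 11 (only option left). So y_1, y_3 can't be 11.
y_3 has just one choice, so y_3 = 1. Strike 1 from y_4, y_6.
y_4 has just one choice, so y_4 = 19. So y_6 can't be 19.
That leaves y_6 = 12.
y_1's domain is down to {22}, so y_1 = 22.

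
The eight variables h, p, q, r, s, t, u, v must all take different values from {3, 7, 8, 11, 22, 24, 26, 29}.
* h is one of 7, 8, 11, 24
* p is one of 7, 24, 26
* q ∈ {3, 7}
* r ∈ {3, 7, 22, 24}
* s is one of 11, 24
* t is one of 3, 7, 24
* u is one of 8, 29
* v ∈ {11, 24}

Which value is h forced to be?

8

Among the 8 variables, 22 fits only r (and all 8 values in {3, 7, 8, 11, 22, 24, 26, 29} must be used), so r = 22.
The 7 still-open variables together cover exactly {3, 7, 8, 11, 24, 26, 29} — 7 values for 7 variables — and 26 appears only in p's list, so p = 26.
The 6 still-open variables together cover exactly {3, 7, 8, 11, 24, 29} — 6 values for 6 variables — and 29 appears only in u's list, so u = 29.
The 5 still-open variables together cover exactly {3, 7, 8, 11, 24} — 5 values for 5 variables — and 8 appears only in h's list, so h = 8.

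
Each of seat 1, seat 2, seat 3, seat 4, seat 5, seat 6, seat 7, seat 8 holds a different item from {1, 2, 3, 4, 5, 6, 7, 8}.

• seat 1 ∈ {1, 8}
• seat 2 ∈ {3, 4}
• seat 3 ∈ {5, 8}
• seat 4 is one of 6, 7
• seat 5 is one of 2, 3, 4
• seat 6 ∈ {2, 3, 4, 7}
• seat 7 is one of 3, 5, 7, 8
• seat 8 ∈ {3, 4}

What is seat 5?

The 8 variables together cover exactly {1, 2, 3, 4, 5, 6, 7, 8} — 8 values for 8 variables — and 1 appears only in seat 1's list, so seat 1 = 1.
The 7 still-open variables together cover exactly {2, 3, 4, 5, 6, 7, 8} — 7 values for 7 variables — and 6 appears only in seat 4's list, so seat 4 = 6.
seat 2 and seat 8 share exactly the 2 values {3, 4}; by pigeonhole those values go to them, so strike 3, 4 from seat 5, seat 6, seat 7.
So seat 5 = 2.

2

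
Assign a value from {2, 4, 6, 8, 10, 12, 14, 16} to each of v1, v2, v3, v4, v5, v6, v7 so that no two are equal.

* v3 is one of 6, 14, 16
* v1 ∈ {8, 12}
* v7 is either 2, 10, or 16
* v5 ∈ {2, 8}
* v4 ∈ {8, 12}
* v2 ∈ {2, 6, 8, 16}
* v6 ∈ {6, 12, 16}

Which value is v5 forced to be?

The 7 variables draw from only 7 values {2, 6, 8, 10, 12, 14, 16}, so each is used; only v7 can be 10, hence v7 = 10.
The 6 still-open variables draw from only 6 values {2, 6, 8, 12, 14, 16}, so each is used; only v3 can be 14, hence v3 = 14.
v1 and v4 between them cover only {8, 12} — a naked pair. Remove those values from v2, v5, v6.
So v5 = 2.

2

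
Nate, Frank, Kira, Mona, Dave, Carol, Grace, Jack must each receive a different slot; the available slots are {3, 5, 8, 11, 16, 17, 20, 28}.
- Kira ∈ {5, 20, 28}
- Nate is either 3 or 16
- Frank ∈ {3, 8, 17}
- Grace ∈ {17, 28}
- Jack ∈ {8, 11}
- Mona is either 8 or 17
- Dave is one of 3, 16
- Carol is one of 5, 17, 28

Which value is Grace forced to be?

28

The 8 variables draw from only 8 values {3, 5, 8, 11, 16, 17, 20, 28}, so each is used; only Jack can be 11, hence Jack = 11.
The 7 still-open variables together cover exactly {3, 5, 8, 16, 17, 20, 28} — 7 values for 7 variables — and 20 appears only in Kira's list, so Kira = 20.
The 6 still-open variables together cover exactly {3, 5, 8, 16, 17, 28} — 6 values for 6 variables — and 5 appears only in Carol's list, so Carol = 5.
Among the 5 still-open variables, 28 fits only Grace (and all 5 values in {3, 8, 16, 17, 28} must be used), so Grace = 28.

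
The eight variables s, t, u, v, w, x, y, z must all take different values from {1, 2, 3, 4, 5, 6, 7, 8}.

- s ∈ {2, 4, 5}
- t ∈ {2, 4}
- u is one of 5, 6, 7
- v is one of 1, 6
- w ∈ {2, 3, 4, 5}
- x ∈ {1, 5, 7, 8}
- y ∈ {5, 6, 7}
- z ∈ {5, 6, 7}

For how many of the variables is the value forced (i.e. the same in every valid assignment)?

Among the 8 variables, 3 fits only w (and all 8 values in {1, 2, 3, 4, 5, 6, 7, 8} must be used), so w = 3.
The 7 still-open variables draw from only 7 values {1, 2, 4, 5, 6, 7, 8}, so each is used; only x can be 8, hence x = 8.
The 6 still-open variables together cover exactly {1, 2, 4, 5, 6, 7} — 6 values for 6 variables — and 1 appears only in v's list, so v = 1.
The 3 variables u, y, z are confined to {5, 6, 7}, which locks those values in; drop them from s.
Determined: v=1, w=3, x=8. The other variables each still have more than one consistent value. That makes 3.

3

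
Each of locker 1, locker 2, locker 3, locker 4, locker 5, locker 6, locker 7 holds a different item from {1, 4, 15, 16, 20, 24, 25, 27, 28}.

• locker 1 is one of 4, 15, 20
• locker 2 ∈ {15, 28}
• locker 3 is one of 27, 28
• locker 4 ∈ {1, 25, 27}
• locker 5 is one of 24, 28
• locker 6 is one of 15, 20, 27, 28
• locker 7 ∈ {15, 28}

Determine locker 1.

4

locker 2 and locker 7 share exactly the 2 values {15, 28}; by pigeonhole those values go to them, so strike 15, 28 from locker 1, locker 3, locker 5, locker 6.
locker 3 has just one choice, so locker 3 = 27. Strike 27 from locker 4, locker 6.
locker 5 has just one choice, so locker 5 = 24.
locker 6 must be 20 (only option left). Strike 20 from locker 1.
So locker 1 = 4.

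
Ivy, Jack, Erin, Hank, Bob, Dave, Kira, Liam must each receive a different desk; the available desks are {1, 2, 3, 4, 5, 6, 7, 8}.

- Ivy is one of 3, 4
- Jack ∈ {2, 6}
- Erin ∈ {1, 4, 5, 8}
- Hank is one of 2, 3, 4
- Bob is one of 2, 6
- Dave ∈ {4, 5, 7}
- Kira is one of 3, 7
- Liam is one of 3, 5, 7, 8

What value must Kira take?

The 8 variables draw from only 8 values {1, 2, 3, 4, 5, 6, 7, 8}, so each is used; only Erin can be 1, hence Erin = 1.
Among the 7 still-open variables, 8 fits only Liam (and all 7 values in {2, 3, 4, 5, 6, 7, 8} must be used), so Liam = 8.
The 6 still-open variables together cover exactly {2, 3, 4, 5, 6, 7} — 6 values for 6 variables — and 5 appears only in Dave's list, so Dave = 5.
Among the 5 still-open variables, 7 fits only Kira (and all 5 values in {2, 3, 4, 6, 7} must be used), so Kira = 7.

7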